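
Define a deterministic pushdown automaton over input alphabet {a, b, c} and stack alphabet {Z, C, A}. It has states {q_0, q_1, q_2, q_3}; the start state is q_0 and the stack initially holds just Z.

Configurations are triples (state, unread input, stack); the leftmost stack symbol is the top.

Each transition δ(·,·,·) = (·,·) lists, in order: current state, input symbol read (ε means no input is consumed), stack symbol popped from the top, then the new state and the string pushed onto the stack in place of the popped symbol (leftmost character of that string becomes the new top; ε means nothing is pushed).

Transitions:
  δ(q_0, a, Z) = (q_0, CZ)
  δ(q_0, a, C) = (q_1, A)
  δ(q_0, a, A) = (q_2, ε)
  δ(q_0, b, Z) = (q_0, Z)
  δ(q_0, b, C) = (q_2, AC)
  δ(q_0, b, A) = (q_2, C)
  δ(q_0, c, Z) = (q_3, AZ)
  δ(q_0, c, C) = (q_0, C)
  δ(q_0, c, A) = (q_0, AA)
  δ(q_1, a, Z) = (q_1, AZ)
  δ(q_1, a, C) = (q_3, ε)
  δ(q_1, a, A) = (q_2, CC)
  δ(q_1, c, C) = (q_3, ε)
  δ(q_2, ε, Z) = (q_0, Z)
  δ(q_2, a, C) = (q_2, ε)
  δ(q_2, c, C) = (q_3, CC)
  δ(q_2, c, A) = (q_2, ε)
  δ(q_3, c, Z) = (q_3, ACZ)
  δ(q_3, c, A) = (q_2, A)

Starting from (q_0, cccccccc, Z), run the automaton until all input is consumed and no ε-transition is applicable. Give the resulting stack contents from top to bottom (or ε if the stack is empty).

(q_0, cccccccc, Z)
  read c, top Z: go to q_3, push AZ → (q_3, ccccccc, AZ)
  read c, top A: go to q_2, push A → (q_2, cccccc, AZ)
  read c, top A: go to q_2, push ε → (q_2, ccccc, Z)
  ε-move, top Z: go to q_0, push Z → (q_0, ccccc, Z)
  read c, top Z: go to q_3, push AZ → (q_3, cccc, AZ)
  read c, top A: go to q_2, push A → (q_2, ccc, AZ)
  read c, top A: go to q_2, push ε → (q_2, cc, Z)
  ε-move, top Z: go to q_0, push Z → (q_0, cc, Z)
  read c, top Z: go to q_3, push AZ → (q_3, c, AZ)
  read c, top A: go to q_2, push A → (q_2, ε, AZ)
All input consumed in state q_2 with stack AZ.

AZ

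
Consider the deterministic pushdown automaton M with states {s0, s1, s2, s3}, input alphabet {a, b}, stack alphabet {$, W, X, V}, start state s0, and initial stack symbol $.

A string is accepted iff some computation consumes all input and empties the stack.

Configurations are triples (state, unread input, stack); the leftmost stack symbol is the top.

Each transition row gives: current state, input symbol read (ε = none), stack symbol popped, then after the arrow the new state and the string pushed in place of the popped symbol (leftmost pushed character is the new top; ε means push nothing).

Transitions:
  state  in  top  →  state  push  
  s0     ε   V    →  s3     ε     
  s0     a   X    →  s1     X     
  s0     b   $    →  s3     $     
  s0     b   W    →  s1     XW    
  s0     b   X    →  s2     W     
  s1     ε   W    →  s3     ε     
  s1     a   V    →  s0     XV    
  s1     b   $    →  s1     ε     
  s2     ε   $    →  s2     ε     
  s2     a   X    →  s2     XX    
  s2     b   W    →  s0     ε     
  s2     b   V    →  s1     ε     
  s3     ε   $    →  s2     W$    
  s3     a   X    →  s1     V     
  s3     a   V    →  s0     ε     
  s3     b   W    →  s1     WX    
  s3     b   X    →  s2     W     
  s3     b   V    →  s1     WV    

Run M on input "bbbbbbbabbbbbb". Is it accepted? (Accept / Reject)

(s0, bbbbbbbabbbbbb, $)
  read b, top $: go to s3, push $ → (s3, bbbbbbabbbbbb, $)
  ε-move, top $: go to s2, push W$ → (s2, bbbbbbabbbbbb, W$)
  read b, top W: go to s0, push ε → (s0, bbbbbabbbbbb, $)
  read b, top $: go to s3, push $ → (s3, bbbbabbbbbb, $)
  ε-move, top $: go to s2, push W$ → (s2, bbbbabbbbbb, W$)
  read b, top W: go to s0, push ε → (s0, bbbabbbbbb, $)
  read b, top $: go to s3, push $ → (s3, bbabbbbbb, $)
  ε-move, top $: go to s2, push W$ → (s2, bbabbbbbb, W$)
  read b, top W: go to s0, push ε → (s0, babbbbbb, $)
  read b, top $: go to s3, push $ → (s3, abbbbbb, $)
  ε-move, top $: go to s2, push W$ → (s2, abbbbbb, W$)
No transition applies at (s2, abbbbbb, W$); input not fully consumed.

Reject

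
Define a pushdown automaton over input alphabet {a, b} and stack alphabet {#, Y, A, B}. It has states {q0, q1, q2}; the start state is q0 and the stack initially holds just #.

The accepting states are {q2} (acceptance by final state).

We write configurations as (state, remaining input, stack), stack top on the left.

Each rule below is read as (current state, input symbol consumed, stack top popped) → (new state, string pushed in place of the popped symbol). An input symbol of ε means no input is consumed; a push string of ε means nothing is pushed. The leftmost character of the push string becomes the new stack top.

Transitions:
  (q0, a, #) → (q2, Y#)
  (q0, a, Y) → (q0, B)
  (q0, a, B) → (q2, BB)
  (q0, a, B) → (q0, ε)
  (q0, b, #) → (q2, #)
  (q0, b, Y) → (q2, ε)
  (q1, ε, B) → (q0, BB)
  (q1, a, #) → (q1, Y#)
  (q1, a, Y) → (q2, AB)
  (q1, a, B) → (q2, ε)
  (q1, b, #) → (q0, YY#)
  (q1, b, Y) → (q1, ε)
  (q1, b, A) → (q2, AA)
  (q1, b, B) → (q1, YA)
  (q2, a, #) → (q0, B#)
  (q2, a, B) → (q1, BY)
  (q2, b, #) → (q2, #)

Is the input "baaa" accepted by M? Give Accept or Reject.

One accepting computation: (q0, baaa, #) ⊢ (q2, aaa, #) ⊢ (q0, aa, B#) ⊢ (q0, a, #) ⊢ (q2, ε, Y#)
All input consumed and state q2 ∈ F.

Accept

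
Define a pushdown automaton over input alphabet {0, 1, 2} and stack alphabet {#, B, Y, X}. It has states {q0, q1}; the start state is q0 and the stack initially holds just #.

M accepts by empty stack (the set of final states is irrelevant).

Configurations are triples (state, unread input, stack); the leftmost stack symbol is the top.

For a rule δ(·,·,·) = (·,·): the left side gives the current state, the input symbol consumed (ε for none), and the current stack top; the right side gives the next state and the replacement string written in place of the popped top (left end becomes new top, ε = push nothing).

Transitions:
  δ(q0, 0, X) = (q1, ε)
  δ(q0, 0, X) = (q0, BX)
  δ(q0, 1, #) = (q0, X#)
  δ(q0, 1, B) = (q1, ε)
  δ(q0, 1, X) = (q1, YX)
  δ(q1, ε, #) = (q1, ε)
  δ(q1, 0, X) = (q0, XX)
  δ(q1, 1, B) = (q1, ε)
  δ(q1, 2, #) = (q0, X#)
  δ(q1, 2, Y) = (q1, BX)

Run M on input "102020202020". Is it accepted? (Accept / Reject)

One accepting computation: (q0, 102020202020, #) ⊢ (q0, 02020202020, X#) ⊢ (q1, 2020202020, #) ⊢ (q0, 020202020, X#) ⊢ (q1, 20202020, #) ⊢ (q0, 0202020, X#) ⊢ (q1, 202020, #) ⊢ (q0, 02020, X#) ⊢ (q1, 2020, #) ⊢ (q0, 020, X#) ⊢ (q1, 20, #) ⊢ (q0, 0, X#) ⊢ (q1, ε, #) ⊢ (q1, ε, ε)
All input consumed and the stack is empty.

Accept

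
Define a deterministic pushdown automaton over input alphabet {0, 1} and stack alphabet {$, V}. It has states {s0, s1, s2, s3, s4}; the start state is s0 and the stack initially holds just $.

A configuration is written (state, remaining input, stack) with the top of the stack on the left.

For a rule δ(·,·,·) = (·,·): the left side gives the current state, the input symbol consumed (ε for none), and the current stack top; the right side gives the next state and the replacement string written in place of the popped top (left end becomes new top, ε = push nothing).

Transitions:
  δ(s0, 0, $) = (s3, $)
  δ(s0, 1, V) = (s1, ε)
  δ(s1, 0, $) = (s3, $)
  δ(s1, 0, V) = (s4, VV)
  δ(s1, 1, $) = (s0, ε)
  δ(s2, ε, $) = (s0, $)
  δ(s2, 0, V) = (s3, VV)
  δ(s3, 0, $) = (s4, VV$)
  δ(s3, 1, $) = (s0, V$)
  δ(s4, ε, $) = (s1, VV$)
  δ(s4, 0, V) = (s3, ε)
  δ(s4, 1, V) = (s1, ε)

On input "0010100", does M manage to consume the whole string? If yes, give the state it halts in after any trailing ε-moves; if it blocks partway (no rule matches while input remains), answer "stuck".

s3

(s0, 0010100, $) ⊢ (s3, 010100, $) ⊢ (s4, 10100, VV$) ⊢ (s1, 0100, V$) ⊢ (s4, 100, VV$) ⊢ (s1, 00, V$) ⊢ (s4, 0, VV$) ⊢ (s3, ε, V$)
All input consumed; M is in state s3.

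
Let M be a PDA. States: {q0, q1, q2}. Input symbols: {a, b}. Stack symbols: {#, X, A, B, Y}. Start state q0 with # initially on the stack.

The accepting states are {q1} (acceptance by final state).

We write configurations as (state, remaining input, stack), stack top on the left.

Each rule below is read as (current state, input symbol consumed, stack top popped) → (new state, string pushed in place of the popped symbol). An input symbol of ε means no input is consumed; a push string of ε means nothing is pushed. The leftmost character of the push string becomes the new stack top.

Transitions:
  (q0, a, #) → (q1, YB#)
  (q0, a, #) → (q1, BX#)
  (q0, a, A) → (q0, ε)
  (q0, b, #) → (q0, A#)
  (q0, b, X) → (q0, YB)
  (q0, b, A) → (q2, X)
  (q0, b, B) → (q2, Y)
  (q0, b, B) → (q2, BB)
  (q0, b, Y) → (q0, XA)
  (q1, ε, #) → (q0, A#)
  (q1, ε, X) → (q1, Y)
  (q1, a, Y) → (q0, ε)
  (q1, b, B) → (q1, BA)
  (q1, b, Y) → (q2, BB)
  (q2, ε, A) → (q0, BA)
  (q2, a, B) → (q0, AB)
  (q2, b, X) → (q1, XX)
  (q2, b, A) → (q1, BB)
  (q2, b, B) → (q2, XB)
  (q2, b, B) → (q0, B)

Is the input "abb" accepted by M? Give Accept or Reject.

Accept

One accepting computation: (q0, abb, #) ⊢ (q1, bb, BX#) ⊢ (q1, b, BAX#) ⊢ (q1, ε, BAAX#)
All input consumed and state q1 ∈ F.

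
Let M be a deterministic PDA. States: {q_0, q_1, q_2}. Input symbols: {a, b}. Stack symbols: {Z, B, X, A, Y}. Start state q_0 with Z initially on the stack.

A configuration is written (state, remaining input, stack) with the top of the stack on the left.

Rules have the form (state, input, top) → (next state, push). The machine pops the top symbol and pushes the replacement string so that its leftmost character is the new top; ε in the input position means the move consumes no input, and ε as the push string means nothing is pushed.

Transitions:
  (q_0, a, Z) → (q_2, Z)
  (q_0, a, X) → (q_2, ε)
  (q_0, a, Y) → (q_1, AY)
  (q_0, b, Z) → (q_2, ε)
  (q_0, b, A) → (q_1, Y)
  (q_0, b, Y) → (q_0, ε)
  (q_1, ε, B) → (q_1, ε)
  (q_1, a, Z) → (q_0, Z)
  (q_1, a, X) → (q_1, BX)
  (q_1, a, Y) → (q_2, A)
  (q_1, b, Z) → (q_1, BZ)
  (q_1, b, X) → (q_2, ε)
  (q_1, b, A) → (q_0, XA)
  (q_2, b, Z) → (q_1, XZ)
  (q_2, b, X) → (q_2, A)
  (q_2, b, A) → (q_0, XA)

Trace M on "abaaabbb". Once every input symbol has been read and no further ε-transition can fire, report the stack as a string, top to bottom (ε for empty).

Z

(q_0, abaaabbb, Z)
  read a, top Z: go to q_2, push Z → (q_2, baaabbb, Z)
  read b, top Z: go to q_1, push XZ → (q_1, aaabbb, XZ)
  read a, top X: go to q_1, push BX → (q_1, aabbb, BXZ)
  ε-move, top B: go to q_1, push ε → (q_1, aabbb, XZ)
  read a, top X: go to q_1, push BX → (q_1, abbb, BXZ)
  ε-move, top B: go to q_1, push ε → (q_1, abbb, XZ)
  read a, top X: go to q_1, push BX → (q_1, bbb, BXZ)
  ε-move, top B: go to q_1, push ε → (q_1, bbb, XZ)
  read b, top X: go to q_2, push ε → (q_2, bb, Z)
  read b, top Z: go to q_1, push XZ → (q_1, b, XZ)
  read b, top X: go to q_2, push ε → (q_2, ε, Z)
All input consumed in state q_2 with stack Z.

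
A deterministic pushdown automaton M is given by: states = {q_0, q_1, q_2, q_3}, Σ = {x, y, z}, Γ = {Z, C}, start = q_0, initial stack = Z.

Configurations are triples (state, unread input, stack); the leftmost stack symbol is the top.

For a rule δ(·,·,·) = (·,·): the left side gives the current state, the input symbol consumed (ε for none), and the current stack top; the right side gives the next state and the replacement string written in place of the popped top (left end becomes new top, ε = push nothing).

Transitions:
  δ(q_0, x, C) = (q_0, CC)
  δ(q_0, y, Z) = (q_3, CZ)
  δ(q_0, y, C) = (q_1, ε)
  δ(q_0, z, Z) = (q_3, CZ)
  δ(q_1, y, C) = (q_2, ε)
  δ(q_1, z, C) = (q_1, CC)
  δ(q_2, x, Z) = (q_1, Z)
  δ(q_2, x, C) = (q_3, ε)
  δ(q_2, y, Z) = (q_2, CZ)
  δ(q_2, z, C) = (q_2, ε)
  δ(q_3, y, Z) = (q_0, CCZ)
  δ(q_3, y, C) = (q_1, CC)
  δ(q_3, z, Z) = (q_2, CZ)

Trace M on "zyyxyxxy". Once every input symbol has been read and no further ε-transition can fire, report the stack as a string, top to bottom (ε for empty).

CCCZ

(q_0, zyyxyxxy, Z)
  read z, top Z: go to q_3, push CZ → (q_3, yyxyxxy, CZ)
  read y, top C: go to q_1, push CC → (q_1, yxyxxy, CCZ)
  read y, top C: go to q_2, push ε → (q_2, xyxxy, CZ)
  read x, top C: go to q_3, push ε → (q_3, yxxy, Z)
  read y, top Z: go to q_0, push CCZ → (q_0, xxy, CCZ)
  read x, top C: go to q_0, push CC → (q_0, xy, CCCZ)
  read x, top C: go to q_0, push CC → (q_0, y, CCCCZ)
  read y, top C: go to q_1, push ε → (q_1, ε, CCCZ)
All input consumed in state q_1 with stack CCCZ.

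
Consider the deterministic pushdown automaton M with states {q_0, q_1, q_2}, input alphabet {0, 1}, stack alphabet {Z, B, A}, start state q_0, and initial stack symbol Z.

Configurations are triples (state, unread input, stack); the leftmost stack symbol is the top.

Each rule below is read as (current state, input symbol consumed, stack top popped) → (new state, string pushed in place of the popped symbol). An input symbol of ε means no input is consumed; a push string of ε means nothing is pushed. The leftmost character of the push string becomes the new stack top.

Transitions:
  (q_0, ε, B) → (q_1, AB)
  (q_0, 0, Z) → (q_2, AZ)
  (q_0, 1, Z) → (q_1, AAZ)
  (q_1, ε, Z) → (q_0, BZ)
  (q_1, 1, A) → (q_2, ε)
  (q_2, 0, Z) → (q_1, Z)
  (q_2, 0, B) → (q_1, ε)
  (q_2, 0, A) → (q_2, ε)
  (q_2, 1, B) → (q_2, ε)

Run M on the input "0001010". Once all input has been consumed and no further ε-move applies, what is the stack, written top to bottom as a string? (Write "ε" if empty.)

ABZ

(q_0, 0001010, Z)
  read 0, top Z: go to q_2, push AZ → (q_2, 001010, AZ)
  read 0, top A: go to q_2, push ε → (q_2, 01010, Z)
  read 0, top Z: go to q_1, push Z → (q_1, 1010, Z)
  ε-move, top Z: go to q_0, push BZ → (q_0, 1010, BZ)
  ε-move, top B: go to q_1, push AB → (q_1, 1010, ABZ)
  read 1, top A: go to q_2, push ε → (q_2, 010, BZ)
  read 0, top B: go to q_1, push ε → (q_1, 10, Z)
  ε-move, top Z: go to q_0, push BZ → (q_0, 10, BZ)
  ε-move, top B: go to q_1, push AB → (q_1, 10, ABZ)
  read 1, top A: go to q_2, push ε → (q_2, 0, BZ)
  read 0, top B: go to q_1, push ε → (q_1, ε, Z)
  ε-move, top Z: go to q_0, push BZ → (q_0, ε, BZ)
  ε-move, top B: go to q_1, push AB → (q_1, ε, ABZ)
All input consumed in state q_1 with stack ABZ.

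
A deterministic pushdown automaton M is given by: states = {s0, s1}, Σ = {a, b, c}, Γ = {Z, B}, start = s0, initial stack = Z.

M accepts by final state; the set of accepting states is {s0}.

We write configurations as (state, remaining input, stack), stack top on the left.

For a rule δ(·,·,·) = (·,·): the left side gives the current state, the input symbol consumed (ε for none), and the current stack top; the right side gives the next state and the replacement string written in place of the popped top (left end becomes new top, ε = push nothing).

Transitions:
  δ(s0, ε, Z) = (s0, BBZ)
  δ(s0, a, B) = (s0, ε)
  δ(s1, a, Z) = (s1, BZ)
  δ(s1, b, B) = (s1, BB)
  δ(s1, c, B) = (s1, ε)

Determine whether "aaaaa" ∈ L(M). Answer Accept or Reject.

Accept

(s0, aaaaa, Z) ⊢ (s0, aaaaa, BBZ) ⊢ (s0, aaaa, BZ) ⊢ (s0, aaa, Z) ⊢ (s0, aaa, BBZ) ⊢ (s0, aa, BZ) ⊢ (s0, a, Z) ⊢ (s0, a, BBZ) ⊢ (s0, ε, BZ)
All input consumed; state s0 ∈ F.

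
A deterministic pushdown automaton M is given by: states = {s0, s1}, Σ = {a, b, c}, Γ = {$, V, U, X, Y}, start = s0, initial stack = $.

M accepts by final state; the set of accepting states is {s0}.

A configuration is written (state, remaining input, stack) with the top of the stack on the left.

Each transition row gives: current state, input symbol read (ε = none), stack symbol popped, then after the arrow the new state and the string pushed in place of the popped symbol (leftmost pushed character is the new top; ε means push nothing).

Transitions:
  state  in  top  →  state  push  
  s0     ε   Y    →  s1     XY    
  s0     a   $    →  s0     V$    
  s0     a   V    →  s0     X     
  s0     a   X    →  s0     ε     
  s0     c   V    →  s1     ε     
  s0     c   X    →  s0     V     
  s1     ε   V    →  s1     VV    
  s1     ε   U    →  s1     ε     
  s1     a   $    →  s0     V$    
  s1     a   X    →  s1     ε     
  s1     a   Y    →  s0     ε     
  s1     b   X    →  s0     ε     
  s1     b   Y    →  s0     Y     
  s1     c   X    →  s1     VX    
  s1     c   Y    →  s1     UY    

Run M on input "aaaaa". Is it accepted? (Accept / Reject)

(s0, aaaaa, $) ⊢ (s0, aaaa, V$) ⊢ (s0, aaa, X$) ⊢ (s0, aa, $) ⊢ (s0, a, V$) ⊢ (s0, ε, X$)
All input consumed; state s0 ∈ F.

Accept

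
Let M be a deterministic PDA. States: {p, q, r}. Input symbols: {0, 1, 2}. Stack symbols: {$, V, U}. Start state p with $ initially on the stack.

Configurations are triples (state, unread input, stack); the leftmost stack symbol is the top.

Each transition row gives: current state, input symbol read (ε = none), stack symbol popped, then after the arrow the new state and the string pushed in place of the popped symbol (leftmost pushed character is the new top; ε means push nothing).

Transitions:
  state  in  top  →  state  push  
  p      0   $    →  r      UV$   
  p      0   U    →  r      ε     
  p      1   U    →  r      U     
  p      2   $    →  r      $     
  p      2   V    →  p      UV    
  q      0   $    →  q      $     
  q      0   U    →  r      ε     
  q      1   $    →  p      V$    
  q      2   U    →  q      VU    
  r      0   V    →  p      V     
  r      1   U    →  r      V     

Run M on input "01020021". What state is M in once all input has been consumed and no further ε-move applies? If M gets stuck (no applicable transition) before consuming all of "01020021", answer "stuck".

r

(p, 01020021, $)
  read 0, top $: go to r, push UV$ → (r, 1020021, UV$)
  read 1, top U: go to r, push V → (r, 020021, VV$)
  read 0, top V: go to p, push V → (p, 20021, VV$)
  read 2, top V: go to p, push UV → (p, 0021, UVV$)
  read 0, top U: go to r, push ε → (r, 021, VV$)
  read 0, top V: go to p, push V → (p, 21, VV$)
  read 2, top V: go to p, push UV → (p, 1, UVV$)
  read 1, top U: go to r, push U → (r, ε, UVV$)
All input consumed; M is in state r.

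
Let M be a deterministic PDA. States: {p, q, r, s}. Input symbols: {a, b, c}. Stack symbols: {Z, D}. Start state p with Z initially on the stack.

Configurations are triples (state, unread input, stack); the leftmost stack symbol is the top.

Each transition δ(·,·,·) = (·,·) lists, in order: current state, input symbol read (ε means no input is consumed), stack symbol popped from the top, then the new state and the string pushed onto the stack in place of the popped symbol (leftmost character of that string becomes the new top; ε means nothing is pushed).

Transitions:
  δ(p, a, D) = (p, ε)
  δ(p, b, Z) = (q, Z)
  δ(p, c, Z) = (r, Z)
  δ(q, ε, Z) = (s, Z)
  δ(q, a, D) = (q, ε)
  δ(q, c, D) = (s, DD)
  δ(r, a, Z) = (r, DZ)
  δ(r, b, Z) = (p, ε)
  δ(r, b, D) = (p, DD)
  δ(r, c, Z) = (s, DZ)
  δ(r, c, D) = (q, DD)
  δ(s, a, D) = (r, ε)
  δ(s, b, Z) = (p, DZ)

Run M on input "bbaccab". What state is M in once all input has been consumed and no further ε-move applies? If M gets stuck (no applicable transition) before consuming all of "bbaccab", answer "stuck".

(p, bbaccab, Z) ⊢ (q, baccab, Z) ⊢ (s, baccab, Z) ⊢ (p, accab, DZ) ⊢ (p, ccab, Z) ⊢ (r, cab, Z) ⊢ (s, ab, DZ) ⊢ (r, b, Z) ⊢ (p, ε, ε)
All input consumed; M is in state p.

p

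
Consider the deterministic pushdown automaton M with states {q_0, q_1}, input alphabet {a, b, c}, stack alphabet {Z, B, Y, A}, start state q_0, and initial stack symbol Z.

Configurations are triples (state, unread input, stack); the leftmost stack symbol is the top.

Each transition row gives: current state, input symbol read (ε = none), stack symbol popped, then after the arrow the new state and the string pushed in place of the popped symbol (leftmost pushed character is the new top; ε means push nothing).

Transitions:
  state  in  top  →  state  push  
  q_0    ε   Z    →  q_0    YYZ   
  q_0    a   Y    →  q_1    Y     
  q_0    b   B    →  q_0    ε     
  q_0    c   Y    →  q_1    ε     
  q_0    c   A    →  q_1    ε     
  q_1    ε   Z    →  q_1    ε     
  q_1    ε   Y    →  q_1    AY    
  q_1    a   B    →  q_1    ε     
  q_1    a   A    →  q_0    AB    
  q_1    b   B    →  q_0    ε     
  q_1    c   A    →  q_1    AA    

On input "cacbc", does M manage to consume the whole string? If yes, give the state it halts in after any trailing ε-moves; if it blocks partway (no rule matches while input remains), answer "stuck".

q_1

(q_0, cacbc, Z)
  ε-move, top Z: go to q_0, push YYZ → (q_0, cacbc, YYZ)
  read c, top Y: go to q_1, push ε → (q_1, acbc, YZ)
  ε-move, top Y: go to q_1, push AY → (q_1, acbc, AYZ)
  read a, top A: go to q_0, push AB → (q_0, cbc, ABYZ)
  read c, top A: go to q_1, push ε → (q_1, bc, BYZ)
  read b, top B: go to q_0, push ε → (q_0, c, YZ)
  read c, top Y: go to q_1, push ε → (q_1, ε, Z)
  ε-move, top Z: go to q_1, push ε → (q_1, ε, ε)
All input consumed; M is in state q_1.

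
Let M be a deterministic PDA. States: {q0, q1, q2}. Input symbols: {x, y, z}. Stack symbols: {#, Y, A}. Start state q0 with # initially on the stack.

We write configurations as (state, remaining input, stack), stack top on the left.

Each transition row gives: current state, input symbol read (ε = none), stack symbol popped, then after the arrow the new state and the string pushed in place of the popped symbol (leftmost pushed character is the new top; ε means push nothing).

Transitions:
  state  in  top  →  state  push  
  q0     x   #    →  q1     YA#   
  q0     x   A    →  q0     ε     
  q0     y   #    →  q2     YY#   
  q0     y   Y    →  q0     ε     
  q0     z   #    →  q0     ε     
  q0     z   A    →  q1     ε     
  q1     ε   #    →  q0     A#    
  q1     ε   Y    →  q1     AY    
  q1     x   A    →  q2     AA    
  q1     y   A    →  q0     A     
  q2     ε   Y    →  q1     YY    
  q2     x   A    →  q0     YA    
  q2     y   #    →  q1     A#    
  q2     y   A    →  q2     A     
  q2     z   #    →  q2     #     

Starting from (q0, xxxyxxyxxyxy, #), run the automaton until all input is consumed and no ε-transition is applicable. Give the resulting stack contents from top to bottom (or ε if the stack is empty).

(q0, xxxyxxyxxyxy, #) ⊢ (q1, xxyxxyxxyxy, YA#) ⊢ (q1, xxyxxyxxyxy, AYA#) ⊢ (q2, xyxxyxxyxy, AAYA#) ⊢ (q0, yxxyxxyxy, YAAYA#) ⊢ (q0, xxyxxyxy, AAYA#) ⊢ (q0, xyxxyxy, AYA#) ⊢ (q0, yxxyxy, YA#) ⊢ (q0, xxyxy, A#) ⊢ (q0, xyxy, #) ⊢ (q1, yxy, YA#) ⊢ (q1, yxy, AYA#) ⊢ (q0, xy, AYA#) ⊢ (q0, y, YA#) ⊢ (q0, ε, A#)
All input consumed in state q0 with stack A#.

A#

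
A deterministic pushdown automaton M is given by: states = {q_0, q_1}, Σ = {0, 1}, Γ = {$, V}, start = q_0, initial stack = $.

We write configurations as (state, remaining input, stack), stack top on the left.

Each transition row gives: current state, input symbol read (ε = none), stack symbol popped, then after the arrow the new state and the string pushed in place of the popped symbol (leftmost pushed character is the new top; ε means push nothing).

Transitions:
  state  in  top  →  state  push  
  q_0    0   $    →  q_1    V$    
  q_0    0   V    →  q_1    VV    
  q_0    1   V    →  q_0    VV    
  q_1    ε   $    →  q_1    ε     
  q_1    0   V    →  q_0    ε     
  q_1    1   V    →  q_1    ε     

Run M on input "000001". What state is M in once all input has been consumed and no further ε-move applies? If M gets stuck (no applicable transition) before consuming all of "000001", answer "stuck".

(q_0, 000001, $)
  read 0, top $: go to q_1, push V$ → (q_1, 00001, V$)
  read 0, top V: go to q_0, push ε → (q_0, 0001, $)
  read 0, top $: go to q_1, push V$ → (q_1, 001, V$)
  read 0, top V: go to q_0, push ε → (q_0, 01, $)
  read 0, top $: go to q_1, push V$ → (q_1, 1, V$)
  read 1, top V: go to q_1, push ε → (q_1, ε, $)
  ε-move, top $: go to q_1, push ε → (q_1, ε, ε)
All input consumed; M is in state q_1.

q_1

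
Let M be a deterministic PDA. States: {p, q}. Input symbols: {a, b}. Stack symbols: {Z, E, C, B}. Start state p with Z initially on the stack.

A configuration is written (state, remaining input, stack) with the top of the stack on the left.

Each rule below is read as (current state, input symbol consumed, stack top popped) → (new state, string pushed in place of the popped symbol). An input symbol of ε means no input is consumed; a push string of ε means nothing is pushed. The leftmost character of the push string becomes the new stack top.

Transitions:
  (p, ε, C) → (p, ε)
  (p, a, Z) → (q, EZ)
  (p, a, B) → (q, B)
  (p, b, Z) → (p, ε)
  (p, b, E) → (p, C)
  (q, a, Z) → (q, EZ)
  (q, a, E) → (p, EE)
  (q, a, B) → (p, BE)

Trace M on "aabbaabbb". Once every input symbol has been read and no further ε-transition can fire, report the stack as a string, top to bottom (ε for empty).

(p, aabbaabbb, Z)
  read a, top Z: go to q, push EZ → (q, abbaabbb, EZ)
  read a, top E: go to p, push EE → (p, bbaabbb, EEZ)
  read b, top E: go to p, push C → (p, baabbb, CEZ)
  ε-move, top C: go to p, push ε → (p, baabbb, EZ)
  read b, top E: go to p, push C → (p, aabbb, CZ)
  ε-move, top C: go to p, push ε → (p, aabbb, Z)
  read a, top Z: go to q, push EZ → (q, abbb, EZ)
  read a, top E: go to p, push EE → (p, bbb, EEZ)
  read b, top E: go to p, push C → (p, bb, CEZ)
  ε-move, top C: go to p, push ε → (p, bb, EZ)
  read b, top E: go to p, push C → (p, b, CZ)
  ε-move, top C: go to p, push ε → (p, b, Z)
  read b, top Z: go to p, push ε → (p, ε, ε)
All input consumed in state p with stack ε.

ε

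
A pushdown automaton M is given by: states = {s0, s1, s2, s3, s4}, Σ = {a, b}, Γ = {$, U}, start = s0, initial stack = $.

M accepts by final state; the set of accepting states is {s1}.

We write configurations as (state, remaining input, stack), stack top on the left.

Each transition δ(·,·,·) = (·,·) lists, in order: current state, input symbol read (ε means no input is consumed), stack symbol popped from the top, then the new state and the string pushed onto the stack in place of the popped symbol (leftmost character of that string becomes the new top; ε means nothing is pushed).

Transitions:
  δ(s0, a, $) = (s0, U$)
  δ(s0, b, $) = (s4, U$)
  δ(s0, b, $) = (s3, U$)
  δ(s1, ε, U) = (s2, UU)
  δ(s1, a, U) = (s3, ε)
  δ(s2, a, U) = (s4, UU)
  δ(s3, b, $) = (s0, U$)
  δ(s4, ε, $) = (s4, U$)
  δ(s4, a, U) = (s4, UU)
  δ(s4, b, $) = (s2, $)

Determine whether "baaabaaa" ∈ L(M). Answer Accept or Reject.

Reject

No computation consumes all input and reaches a final state.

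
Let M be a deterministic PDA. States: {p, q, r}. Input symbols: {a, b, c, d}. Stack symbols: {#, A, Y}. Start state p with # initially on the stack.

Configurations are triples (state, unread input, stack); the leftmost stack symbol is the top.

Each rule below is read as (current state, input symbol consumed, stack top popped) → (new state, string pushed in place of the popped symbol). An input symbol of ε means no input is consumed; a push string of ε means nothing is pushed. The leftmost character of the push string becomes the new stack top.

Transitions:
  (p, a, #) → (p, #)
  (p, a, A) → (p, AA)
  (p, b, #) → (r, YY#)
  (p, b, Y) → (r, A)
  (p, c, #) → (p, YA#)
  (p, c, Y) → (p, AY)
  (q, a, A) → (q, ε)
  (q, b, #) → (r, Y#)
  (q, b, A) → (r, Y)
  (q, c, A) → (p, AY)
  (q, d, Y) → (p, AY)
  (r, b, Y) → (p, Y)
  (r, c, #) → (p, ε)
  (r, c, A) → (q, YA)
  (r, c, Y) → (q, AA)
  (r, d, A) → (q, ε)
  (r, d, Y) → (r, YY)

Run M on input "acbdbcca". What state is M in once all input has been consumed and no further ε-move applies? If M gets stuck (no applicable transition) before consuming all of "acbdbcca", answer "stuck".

p

(p, acbdbcca, #) ⊢ (p, cbdbcca, #) ⊢ (p, bdbcca, YA#) ⊢ (r, dbcca, AA#) ⊢ (q, bcca, A#) ⊢ (r, cca, Y#) ⊢ (q, ca, AA#) ⊢ (p, a, AYA#) ⊢ (p, ε, AAYA#)
All input consumed; M is in state p.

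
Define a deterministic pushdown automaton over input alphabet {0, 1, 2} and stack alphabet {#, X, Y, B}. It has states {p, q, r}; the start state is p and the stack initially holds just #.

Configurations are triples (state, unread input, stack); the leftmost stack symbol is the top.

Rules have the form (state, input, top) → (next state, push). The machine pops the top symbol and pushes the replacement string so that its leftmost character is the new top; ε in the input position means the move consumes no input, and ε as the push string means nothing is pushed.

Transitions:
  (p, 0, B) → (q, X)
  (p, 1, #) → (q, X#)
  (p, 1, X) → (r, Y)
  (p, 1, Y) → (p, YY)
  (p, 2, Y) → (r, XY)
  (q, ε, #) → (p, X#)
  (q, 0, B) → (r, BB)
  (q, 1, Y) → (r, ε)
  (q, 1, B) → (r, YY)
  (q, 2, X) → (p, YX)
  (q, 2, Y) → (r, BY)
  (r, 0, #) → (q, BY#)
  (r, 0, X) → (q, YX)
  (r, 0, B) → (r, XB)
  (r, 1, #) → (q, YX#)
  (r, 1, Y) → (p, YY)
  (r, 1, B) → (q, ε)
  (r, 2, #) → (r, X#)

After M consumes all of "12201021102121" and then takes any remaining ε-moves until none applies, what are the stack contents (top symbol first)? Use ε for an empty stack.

YXYX#

(p, 12201021102121, #)
  read 1, top #: go to q, push X# → (q, 2201021102121, X#)
  read 2, top X: go to p, push YX → (p, 201021102121, YX#)
  read 2, top Y: go to r, push XY → (r, 01021102121, XYX#)
  read 0, top X: go to q, push YX → (q, 1021102121, YXYX#)
  read 1, top Y: go to r, push ε → (r, 021102121, XYX#)
  read 0, top X: go to q, push YX → (q, 21102121, YXYX#)
  read 2, top Y: go to r, push BY → (r, 1102121, BYXYX#)
  read 1, top B: go to q, push ε → (q, 102121, YXYX#)
  read 1, top Y: go to r, push ε → (r, 02121, XYX#)
  read 0, top X: go to q, push YX → (q, 2121, YXYX#)
  read 2, top Y: go to r, push BY → (r, 121, BYXYX#)
  read 1, top B: go to q, push ε → (q, 21, YXYX#)
  read 2, top Y: go to r, push BY → (r, 1, BYXYX#)
  read 1, top B: go to q, push ε → (q, ε, YXYX#)
All input consumed in state q with stack YXYX#.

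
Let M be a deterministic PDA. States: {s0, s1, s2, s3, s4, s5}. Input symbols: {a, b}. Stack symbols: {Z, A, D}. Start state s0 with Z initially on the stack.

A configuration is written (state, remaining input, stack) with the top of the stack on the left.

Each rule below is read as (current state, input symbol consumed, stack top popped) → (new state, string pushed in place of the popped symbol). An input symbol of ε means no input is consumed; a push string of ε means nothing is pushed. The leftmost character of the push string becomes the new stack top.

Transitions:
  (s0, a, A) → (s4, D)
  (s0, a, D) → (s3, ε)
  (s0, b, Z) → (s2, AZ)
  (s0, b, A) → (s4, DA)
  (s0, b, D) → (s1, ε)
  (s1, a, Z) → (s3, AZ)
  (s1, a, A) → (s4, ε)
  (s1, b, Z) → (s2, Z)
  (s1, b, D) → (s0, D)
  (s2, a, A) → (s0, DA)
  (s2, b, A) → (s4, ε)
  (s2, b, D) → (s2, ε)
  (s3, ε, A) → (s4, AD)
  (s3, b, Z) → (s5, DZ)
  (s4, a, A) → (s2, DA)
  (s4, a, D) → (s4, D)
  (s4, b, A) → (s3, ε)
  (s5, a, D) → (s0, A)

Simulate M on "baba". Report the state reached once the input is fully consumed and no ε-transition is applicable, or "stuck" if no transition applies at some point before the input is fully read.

s4

(s0, baba, Z)
  read b, top Z: go to s2, push AZ → (s2, aba, AZ)
  read a, top A: go to s0, push DA → (s0, ba, DAZ)
  read b, top D: go to s1, push ε → (s1, a, AZ)
  read a, top A: go to s4, push ε → (s4, ε, Z)
All input consumed; M is in state s4.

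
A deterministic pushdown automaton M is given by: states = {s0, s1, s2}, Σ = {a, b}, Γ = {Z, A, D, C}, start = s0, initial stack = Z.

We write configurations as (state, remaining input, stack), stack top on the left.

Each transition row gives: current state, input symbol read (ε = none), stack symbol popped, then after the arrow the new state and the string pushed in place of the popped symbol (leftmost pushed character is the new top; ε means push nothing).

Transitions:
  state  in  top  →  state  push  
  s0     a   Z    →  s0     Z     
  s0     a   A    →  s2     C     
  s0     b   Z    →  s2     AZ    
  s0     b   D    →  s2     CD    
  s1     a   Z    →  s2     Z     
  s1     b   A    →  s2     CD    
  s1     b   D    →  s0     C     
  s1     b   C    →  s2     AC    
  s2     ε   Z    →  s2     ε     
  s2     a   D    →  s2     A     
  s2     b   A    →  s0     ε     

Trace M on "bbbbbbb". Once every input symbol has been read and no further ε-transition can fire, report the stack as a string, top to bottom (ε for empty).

(s0, bbbbbbb, Z)
  read b, top Z: go to s2, push AZ → (s2, bbbbbb, AZ)
  read b, top A: go to s0, push ε → (s0, bbbbb, Z)
  read b, top Z: go to s2, push AZ → (s2, bbbb, AZ)
  read b, top A: go to s0, push ε → (s0, bbb, Z)
  read b, top Z: go to s2, push AZ → (s2, bb, AZ)
  read b, top A: go to s0, push ε → (s0, b, Z)
  read b, top Z: go to s2, push AZ → (s2, ε, AZ)
All input consumed in state s2 with stack AZ.

AZ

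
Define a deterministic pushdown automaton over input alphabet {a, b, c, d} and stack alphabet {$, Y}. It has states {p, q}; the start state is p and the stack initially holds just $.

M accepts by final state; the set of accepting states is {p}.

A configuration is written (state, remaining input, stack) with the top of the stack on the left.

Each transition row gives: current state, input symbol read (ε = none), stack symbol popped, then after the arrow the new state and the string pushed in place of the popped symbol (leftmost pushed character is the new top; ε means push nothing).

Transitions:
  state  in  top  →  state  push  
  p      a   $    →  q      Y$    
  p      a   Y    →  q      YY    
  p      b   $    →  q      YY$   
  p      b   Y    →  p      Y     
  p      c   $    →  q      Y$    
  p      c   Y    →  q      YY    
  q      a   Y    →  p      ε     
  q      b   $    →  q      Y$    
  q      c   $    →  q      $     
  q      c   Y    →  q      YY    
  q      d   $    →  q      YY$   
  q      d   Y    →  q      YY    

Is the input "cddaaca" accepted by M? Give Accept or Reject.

Accept

(p, cddaaca, $)
  read c, top $: go to q, push Y$ → (q, ddaaca, Y$)
  read d, top Y: go to q, push YY → (q, daaca, YY$)
  read d, top Y: go to q, push YY → (q, aaca, YYY$)
  read a, top Y: go to p, push ε → (p, aca, YY$)
  read a, top Y: go to q, push YY → (q, ca, YYY$)
  read c, top Y: go to q, push YY → (q, a, YYYY$)
  read a, top Y: go to p, push ε → (p, ε, YYY$)
All input consumed; state p ∈ F.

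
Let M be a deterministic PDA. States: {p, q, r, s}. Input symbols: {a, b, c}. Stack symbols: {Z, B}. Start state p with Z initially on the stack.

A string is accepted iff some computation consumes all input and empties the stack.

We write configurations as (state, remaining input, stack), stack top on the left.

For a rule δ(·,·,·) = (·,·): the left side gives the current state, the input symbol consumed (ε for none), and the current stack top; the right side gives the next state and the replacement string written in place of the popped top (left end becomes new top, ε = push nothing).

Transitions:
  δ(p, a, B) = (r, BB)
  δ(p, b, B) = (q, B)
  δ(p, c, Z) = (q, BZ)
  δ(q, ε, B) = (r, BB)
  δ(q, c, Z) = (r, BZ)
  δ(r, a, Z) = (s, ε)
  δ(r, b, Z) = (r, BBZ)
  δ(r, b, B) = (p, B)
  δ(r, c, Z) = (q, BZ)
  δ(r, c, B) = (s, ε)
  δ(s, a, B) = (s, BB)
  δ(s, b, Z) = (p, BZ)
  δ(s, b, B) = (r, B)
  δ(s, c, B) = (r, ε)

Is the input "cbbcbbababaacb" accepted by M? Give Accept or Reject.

Reject

(p, cbbcbbababaacb, Z) ⊢ (q, bbcbbababaacb, BZ) ⊢ (r, bbcbbababaacb, BBZ) ⊢ (p, bcbbababaacb, BBZ) ⊢ (q, cbbababaacb, BBZ) ⊢ (r, cbbababaacb, BBBZ) ⊢ (s, bbababaacb, BBZ) ⊢ (r, bababaacb, BBZ) ⊢ (p, ababaacb, BBZ) ⊢ (r, babaacb, BBBZ) ⊢ (p, abaacb, BBBZ) ⊢ (r, baacb, BBBBZ) ⊢ (p, aacb, BBBBZ) ⊢ (r, acb, BBBBBZ)
No transition applies at (r, acb, BBBBBZ); input not fully consumed.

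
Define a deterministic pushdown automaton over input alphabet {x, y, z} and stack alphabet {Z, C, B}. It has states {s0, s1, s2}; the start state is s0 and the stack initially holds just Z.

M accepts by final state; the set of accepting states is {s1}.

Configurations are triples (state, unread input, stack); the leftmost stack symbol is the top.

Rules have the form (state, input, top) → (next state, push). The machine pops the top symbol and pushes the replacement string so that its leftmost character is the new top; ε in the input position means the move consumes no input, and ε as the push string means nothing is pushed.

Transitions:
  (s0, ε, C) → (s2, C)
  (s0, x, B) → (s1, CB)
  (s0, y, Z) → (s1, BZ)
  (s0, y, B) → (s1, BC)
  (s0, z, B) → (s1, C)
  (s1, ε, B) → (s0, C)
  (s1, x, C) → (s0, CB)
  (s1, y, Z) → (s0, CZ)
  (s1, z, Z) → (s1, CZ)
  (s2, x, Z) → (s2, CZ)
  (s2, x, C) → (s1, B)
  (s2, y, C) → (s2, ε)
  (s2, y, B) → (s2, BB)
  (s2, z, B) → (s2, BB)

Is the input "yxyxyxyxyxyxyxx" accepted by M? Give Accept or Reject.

(s0, yxyxyxyxyxyxyxx, Z)
  read y, top Z: go to s1, push BZ → (s1, xyxyxyxyxyxyxx, BZ)
  ε-move, top B: go to s0, push C → (s0, xyxyxyxyxyxyxx, CZ)
  ε-move, top C: go to s2, push C → (s2, xyxyxyxyxyxyxx, CZ)
  read x, top C: go to s1, push B → (s1, yxyxyxyxyxyxx, BZ)
  ε-move, top B: go to s0, push C → (s0, yxyxyxyxyxyxx, CZ)
  ε-move, top C: go to s2, push C → (s2, yxyxyxyxyxyxx, CZ)
  read y, top C: go to s2, push ε → (s2, xyxyxyxyxyxx, Z)
  read x, top Z: go to s2, push CZ → (s2, yxyxyxyxyxx, CZ)
  read y, top C: go to s2, push ε → (s2, xyxyxyxyxx, Z)
  read x, top Z: go to s2, push CZ → (s2, yxyxyxyxx, CZ)
  read y, top C: go to s2, push ε → (s2, xyxyxyxx, Z)
  read x, top Z: go to s2, push CZ → (s2, yxyxyxx, CZ)
  read y, top C: go to s2, push ε → (s2, xyxyxx, Z)
  read x, top Z: go to s2, push CZ → (s2, yxyxx, CZ)
  read y, top C: go to s2, push ε → (s2, xyxx, Z)
  read x, top Z: go to s2, push CZ → (s2, yxx, CZ)
  read y, top C: go to s2, push ε → (s2, xx, Z)
  read x, top Z: go to s2, push CZ → (s2, x, CZ)
  read x, top C: go to s1, push B → (s1, ε, BZ)
All input consumed; state s1 ∈ F.

Accept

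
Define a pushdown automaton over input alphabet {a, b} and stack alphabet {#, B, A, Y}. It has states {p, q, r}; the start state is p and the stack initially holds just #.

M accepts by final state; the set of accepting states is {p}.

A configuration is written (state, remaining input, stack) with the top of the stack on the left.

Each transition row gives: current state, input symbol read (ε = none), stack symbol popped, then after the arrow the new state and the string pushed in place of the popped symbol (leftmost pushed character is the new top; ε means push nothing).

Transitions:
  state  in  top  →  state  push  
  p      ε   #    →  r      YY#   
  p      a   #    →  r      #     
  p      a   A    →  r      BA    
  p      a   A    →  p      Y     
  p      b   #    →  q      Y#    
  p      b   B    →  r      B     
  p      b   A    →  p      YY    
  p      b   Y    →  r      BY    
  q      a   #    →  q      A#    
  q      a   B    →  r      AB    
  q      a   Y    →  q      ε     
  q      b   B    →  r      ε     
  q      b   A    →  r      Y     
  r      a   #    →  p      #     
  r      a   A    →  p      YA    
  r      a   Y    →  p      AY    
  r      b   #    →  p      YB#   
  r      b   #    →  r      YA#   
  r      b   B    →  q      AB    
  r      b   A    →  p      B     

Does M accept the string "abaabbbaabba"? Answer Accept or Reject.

Accept

One accepting computation: (p, abaabbbaabba, #) ⊢ (r, baabbbaabba, #) ⊢ (r, aabbbaabba, YA#) ⊢ (p, abbbaabba, AYA#) ⊢ (p, bbbaabba, YYA#) ⊢ (r, bbaabba, BYYA#) ⊢ (q, baabba, ABYYA#) ⊢ (r, aabba, YBYYA#) ⊢ (p, abba, AYBYYA#) ⊢ (r, bba, BAYBYYA#) ⊢ (q, ba, ABAYBYYA#) ⊢ (r, a, YBAYBYYA#) ⊢ (p, ε, AYBAYBYYA#)
All input consumed and state p ∈ F.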